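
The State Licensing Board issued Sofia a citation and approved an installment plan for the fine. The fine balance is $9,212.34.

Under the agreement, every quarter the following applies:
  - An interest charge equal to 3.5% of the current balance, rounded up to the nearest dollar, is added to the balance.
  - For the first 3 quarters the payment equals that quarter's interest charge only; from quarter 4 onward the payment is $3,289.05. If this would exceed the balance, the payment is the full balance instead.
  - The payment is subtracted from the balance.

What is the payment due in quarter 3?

$323.00

Quarter 1: opening $9,212.34; interest $323.00 → $9,535.34; payment $323.00; balance $9,212.34
Quarter 2: opening $9,212.34; interest $323.00 → $9,535.34; payment $323.00; balance $9,212.34
Quarter 3: opening $9,212.34; interest $323.00 → $9,535.34; payment $323.00; balance $9,212.34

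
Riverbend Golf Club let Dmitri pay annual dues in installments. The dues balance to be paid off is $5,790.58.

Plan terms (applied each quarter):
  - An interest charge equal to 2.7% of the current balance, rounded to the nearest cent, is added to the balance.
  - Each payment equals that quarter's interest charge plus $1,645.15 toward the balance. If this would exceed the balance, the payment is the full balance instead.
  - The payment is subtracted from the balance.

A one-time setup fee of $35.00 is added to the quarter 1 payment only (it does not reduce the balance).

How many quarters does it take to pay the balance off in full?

4

# | Opening | Interest | Payment | Fee | End bal
1 | $5,790.58 | $156.35 | $1,801.50 | $35.00 | $4,145.43
2 | $4,145.43 | $111.93 | $1,757.08 | — | $2,500.28
3 | $2,500.28 | $67.51 | $1,712.66 | — | $855.13
4 | $855.13 | $23.09 | $878.22 | — | $0.00
Balance reaches $0.00 in quarter 4.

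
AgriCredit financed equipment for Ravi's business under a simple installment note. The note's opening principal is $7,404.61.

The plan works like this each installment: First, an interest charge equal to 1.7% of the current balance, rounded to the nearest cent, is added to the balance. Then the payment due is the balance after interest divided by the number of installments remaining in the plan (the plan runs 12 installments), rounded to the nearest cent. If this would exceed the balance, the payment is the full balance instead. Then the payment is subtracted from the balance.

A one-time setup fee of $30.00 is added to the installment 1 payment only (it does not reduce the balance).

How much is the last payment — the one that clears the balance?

# | Opening | Interest | Payment | Fee | End bal
1 | $7,404.61 | $125.88 | $627.54 | $30.00 | $6,902.95
2 | $6,902.95 | $117.35 | $638.21 | — | $6,382.09
3 | $6,382.09 | $108.50 | $649.06 | — | $5,841.53
4 | $5,841.53 | $99.31 | $660.09 | — | $5,280.75
5 | $5,280.75 | $89.77 | $671.32 | — | $4,699.20
6 | $4,699.20 | $79.89 | $682.73 | — | $4,096.36
7 | $4,096.36 | $69.64 | $694.33 | — | $3,471.67
8 | $3,471.67 | $59.02 | $706.14 | — | $2,824.55
9 | $2,824.55 | $48.02 | $718.14 | — | $2,154.43
10 | $2,154.43 | $36.63 | $730.35 | — | $1,460.71
11 | $1,460.71 | $24.83 | $742.77 | — | $742.77
12 | $742.77 | $12.63 | $755.40 | — | $0.00

$755.40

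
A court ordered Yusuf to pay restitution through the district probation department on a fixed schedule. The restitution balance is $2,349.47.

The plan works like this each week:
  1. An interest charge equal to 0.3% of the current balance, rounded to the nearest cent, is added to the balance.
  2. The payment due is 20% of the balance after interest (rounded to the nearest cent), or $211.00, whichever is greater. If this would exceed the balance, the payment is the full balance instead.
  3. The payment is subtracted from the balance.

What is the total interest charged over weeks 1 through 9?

Week 1: $2,349.47 +$7.05 interest = $2,356.52; pay $471.30 → $1,885.22
Week 2: $1,885.22 +$5.66 interest = $1,890.88; pay $378.18 → $1,512.70
Week 3: $1,512.70 +$4.54 interest = $1,517.24; pay $303.45 → $1,213.79
Week 4: $1,213.79 +$3.64 interest = $1,217.43; pay $243.49 → $973.94
Week 5: $973.94 +$2.92 interest = $976.86; pay $211.00 → $765.86
Week 6: $765.86 +$2.30 interest = $768.16; pay $211.00 → $557.16
Week 7: $557.16 +$1.67 interest = $558.83; pay $211.00 → $347.83
Week 8: $347.83 +$1.04 interest = $348.87; pay $211.00 → $137.87
Week 9: $137.87 +$0.41 interest = $138.28; pay $138.28 → $0.00
Total interest: $7.05 + $5.66 + $4.54 + $3.64 + $2.92 + $2.30 + $1.67 + $1.04 + $0.41 = $29.23

$29.23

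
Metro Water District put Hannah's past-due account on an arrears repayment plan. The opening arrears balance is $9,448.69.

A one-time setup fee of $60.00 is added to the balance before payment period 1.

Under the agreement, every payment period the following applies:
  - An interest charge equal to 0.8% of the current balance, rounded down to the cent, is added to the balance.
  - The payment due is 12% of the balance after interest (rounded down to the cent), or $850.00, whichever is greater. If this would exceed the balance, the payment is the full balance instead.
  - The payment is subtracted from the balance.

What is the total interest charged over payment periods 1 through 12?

# | Opening | Interest | Payment | End bal
1 | $9,508.69 | $76.06 | $1,150.17 | $8,434.58
2 | $8,434.58 | $67.47 | $1,020.24 | $7,481.81
3 | $7,481.81 | $59.85 | $904.99 | $6,636.67
4 | $6,636.67 | $53.09 | $850.00 | $5,839.76
5 | $5,839.76 | $46.71 | $850.00 | $5,036.47
6 | $5,036.47 | $40.29 | $850.00 | $4,226.76
7 | $4,226.76 | $33.81 | $850.00 | $3,410.57
8 | $3,410.57 | $27.28 | $850.00 | $2,587.85
9 | $2,587.85 | $20.70 | $850.00 | $1,758.55
10 | $1,758.55 | $14.06 | $850.00 | $922.61
11 | $922.61 | $7.38 | $850.00 | $79.99
12 | $79.99 | $0.63 | $80.62 | $0.00
Total interest: $76.06 + $67.47 + $59.85 + $53.09 + $46.71 + $40.29 + $33.81 + $27.28 + $20.70 + $14.06 + $7.38 + $0.63 = $447.33

$447.33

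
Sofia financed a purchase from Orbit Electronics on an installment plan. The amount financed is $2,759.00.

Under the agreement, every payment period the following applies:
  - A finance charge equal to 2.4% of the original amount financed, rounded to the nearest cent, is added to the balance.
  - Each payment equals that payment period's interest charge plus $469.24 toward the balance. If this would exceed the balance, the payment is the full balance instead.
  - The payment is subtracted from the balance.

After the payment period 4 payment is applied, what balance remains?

$882.04

Payment period 1: opening $2,759.00; interest $66.22 → $2,825.22; payment $535.46; balance $2,289.76
Payment period 2: opening $2,289.76; interest $66.22 → $2,355.98; payment $535.46; balance $1,820.52
Payment period 3: opening $1,820.52; interest $66.22 → $1,886.74; payment $535.46; balance $1,351.28
Payment period 4: opening $1,351.28; interest $66.22 → $1,417.50; payment $535.46; balance $882.04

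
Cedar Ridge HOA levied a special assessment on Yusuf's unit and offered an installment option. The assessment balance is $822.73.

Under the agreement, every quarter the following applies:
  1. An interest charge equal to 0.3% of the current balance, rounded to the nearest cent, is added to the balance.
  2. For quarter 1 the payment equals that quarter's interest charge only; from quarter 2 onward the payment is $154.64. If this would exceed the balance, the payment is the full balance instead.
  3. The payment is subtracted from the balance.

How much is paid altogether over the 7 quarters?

$833.12

Quarter 1: $822.73 +$2.47 interest = $825.20; pay $2.47 → $822.73
Quarter 2: $822.73 +$2.47 interest = $825.20; pay $154.64 → $670.56
Quarter 3: $670.56 +$2.01 interest = $672.57; pay $154.64 → $517.93
Quarter 4: $517.93 +$1.55 interest = $519.48; pay $154.64 → $364.84
Quarter 5: $364.84 +$1.09 interest = $365.93; pay $154.64 → $211.29
Quarter 6: $211.29 +$0.63 interest = $211.92; pay $154.64 → $57.28
Quarter 7: $57.28 +$0.17 interest = $57.45; pay $57.45 → $0.00
Total paid: $833.12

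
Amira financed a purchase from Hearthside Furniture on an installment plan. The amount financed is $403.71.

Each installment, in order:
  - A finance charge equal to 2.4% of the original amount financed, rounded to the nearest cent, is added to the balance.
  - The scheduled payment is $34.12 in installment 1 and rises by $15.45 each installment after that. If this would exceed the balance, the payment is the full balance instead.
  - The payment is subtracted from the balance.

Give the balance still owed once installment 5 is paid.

$127.06

Installment 1: opening $403.71; interest $9.69 → $413.40; payment $34.12; balance $379.28
Installment 2: opening $379.28; interest $9.69 → $388.97; payment $49.57; balance $339.40
Installment 3: opening $339.40; interest $9.69 → $349.09; payment $65.02; balance $284.07
Installment 4: opening $284.07; interest $9.69 → $293.76; payment $80.47; balance $213.29
Installment 5: opening $213.29; interest $9.69 → $222.98; payment $95.92; balance $127.06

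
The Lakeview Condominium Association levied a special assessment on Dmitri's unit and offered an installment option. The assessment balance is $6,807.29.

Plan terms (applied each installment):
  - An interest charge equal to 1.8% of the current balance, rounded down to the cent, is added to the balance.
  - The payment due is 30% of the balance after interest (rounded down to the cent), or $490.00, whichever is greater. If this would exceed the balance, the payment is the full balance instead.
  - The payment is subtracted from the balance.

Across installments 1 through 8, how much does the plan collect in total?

Installment 1: opening $6,807.29; interest $122.53 → $6,929.82; payment $2,078.94; balance $4,850.88
Installment 2: opening $4,850.88; interest $87.31 → $4,938.19; payment $1,481.45; balance $3,456.74
Installment 3: opening $3,456.74; interest $62.22 → $3,518.96; payment $1,055.68; balance $2,463.28
Installment 4: opening $2,463.28; interest $44.33 → $2,507.61; payment $752.28; balance $1,755.33
Installment 5: opening $1,755.33; interest $31.59 → $1,786.92; payment $536.07; balance $1,250.85
Installment 6: opening $1,250.85; interest $22.51 → $1,273.36; payment $490.00; balance $783.36
Installment 7: opening $783.36; interest $14.10 → $797.46; payment $490.00; balance $307.46
Installment 8: opening $307.46; interest $5.53 → $312.99; payment $312.99; balance $0.00
Total paid: $7,197.41

$7,197.41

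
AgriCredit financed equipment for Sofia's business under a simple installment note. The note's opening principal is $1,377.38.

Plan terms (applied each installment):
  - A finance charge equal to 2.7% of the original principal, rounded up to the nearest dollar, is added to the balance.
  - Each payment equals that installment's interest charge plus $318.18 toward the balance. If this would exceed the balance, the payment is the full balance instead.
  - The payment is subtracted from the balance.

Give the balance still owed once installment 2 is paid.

Installment 1: opening $1,377.38; interest $38.00 → $1,415.38; payment $356.18; balance $1,059.20
Installment 2: opening $1,059.20; interest $38.00 → $1,097.20; payment $356.18; balance $741.02

$741.02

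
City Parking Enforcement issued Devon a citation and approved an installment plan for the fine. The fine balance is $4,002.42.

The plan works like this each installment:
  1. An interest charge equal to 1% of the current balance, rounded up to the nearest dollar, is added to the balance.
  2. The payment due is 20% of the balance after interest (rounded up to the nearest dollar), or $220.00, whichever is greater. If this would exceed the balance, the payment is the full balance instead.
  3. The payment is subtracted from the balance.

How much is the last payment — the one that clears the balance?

$46.42

Installment 1: opening $4,002.42; interest $41.00 → $4,043.42; payment $809.00; balance $3,234.42
Installment 2: opening $3,234.42; interest $33.00 → $3,267.42; payment $654.00; balance $2,613.42
Installment 3: opening $2,613.42; interest $27.00 → $2,640.42; payment $529.00; balance $2,111.42
Installment 4: opening $2,111.42; interest $22.00 → $2,133.42; payment $427.00; balance $1,706.42
Installment 5: opening $1,706.42; interest $18.00 → $1,724.42; payment $345.00; balance $1,379.42
Installment 6: opening $1,379.42; interest $14.00 → $1,393.42; payment $279.00; balance $1,114.42
Installment 7: opening $1,114.42; interest $12.00 → $1,126.42; payment $226.00; balance $900.42
Installment 8: opening $900.42; interest $10.00 → $910.42; payment $220.00; balance $690.42
Installment 9: opening $690.42; interest $7.00 → $697.42; payment $220.00; balance $477.42
Installment 10: opening $477.42; interest $5.00 → $482.42; payment $220.00; balance $262.42
Installment 11: opening $262.42; interest $3.00 → $265.42; payment $220.00; balance $45.42
Installment 12: opening $45.42; interest $1.00 → $46.42; payment $46.42; balance $0.00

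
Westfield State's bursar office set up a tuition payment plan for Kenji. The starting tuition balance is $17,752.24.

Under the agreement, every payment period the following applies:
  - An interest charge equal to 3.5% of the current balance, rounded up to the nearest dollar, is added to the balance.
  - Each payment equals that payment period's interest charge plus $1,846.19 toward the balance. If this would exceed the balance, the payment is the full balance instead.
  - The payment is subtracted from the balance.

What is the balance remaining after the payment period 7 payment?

# | Opening | Interest | Payment | End bal
1 | $17,752.24 | $622.00 | $2,468.19 | $15,906.05
2 | $15,906.05 | $557.00 | $2,403.19 | $14,059.86
3 | $14,059.86 | $493.00 | $2,339.19 | $12,213.67
4 | $12,213.67 | $428.00 | $2,274.19 | $10,367.48
5 | $10,367.48 | $363.00 | $2,209.19 | $8,521.29
6 | $8,521.29 | $299.00 | $2,145.19 | $6,675.10
7 | $6,675.10 | $234.00 | $2,080.19 | $4,828.91

$4,828.91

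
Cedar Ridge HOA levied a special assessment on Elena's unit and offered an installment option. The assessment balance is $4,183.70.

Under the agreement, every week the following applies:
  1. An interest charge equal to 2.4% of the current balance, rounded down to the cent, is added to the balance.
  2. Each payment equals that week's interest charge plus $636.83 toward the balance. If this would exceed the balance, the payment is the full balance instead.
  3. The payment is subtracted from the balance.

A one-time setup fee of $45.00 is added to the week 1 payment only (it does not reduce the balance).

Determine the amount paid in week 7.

$371.42

# | Opening | Interest | Payment | Fee | End bal
1 | $4,183.70 | $100.40 | $737.23 | $45.00 | $3,546.87
2 | $3,546.87 | $85.12 | $721.95 | — | $2,910.04
3 | $2,910.04 | $69.84 | $706.67 | — | $2,273.21
4 | $2,273.21 | $54.55 | $691.38 | — | $1,636.38
5 | $1,636.38 | $39.27 | $676.10 | — | $999.55
6 | $999.55 | $23.98 | $660.81 | — | $362.72
7 | $362.72 | $8.70 | $371.42 | — | $0.00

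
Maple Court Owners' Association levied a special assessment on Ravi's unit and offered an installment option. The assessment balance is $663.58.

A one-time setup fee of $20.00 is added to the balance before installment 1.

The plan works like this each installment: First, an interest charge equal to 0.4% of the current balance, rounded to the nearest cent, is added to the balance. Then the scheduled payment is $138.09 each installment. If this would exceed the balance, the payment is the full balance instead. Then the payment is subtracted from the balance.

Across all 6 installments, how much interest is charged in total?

$8.24

Installment 1: $683.58 +$2.73 interest = $686.31; pay $138.09 → $548.22
Installment 2: $548.22 +$2.19 interest = $550.41; pay $138.09 → $412.32
Installment 3: $412.32 +$1.65 interest = $413.97; pay $138.09 → $275.88
Installment 4: $275.88 +$1.10 interest = $276.98; pay $138.09 → $138.89
Installment 5: $138.89 +$0.56 interest = $139.45; pay $138.09 → $1.36
Installment 6: $1.36 +$0.01 interest = $1.37; pay $1.37 → $0.00
Total interest: $2.73 + $2.19 + $1.65 + $1.10 + $0.56 + $0.01 = $8.24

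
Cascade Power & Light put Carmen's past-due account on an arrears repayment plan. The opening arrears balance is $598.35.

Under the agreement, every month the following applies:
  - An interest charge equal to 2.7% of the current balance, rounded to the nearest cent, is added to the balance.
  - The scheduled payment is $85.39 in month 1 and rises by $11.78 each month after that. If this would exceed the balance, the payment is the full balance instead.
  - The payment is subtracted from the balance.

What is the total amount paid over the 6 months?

$659.73

Month 1: opening $598.35; interest $16.16 → $614.51; payment $85.39; balance $529.12
Month 2: opening $529.12; interest $14.29 → $543.41; payment $97.17; balance $446.24
Month 3: opening $446.24; interest $12.05 → $458.29; payment $108.95; balance $349.34
Month 4: opening $349.34; interest $9.43 → $358.77; payment $120.73; balance $238.04
Month 5: opening $238.04; interest $6.43 → $244.47; payment $132.51; balance $111.96
Month 6: opening $111.96; interest $3.02 → $114.98; payment $114.98; balance $0.00
Total paid: $659.73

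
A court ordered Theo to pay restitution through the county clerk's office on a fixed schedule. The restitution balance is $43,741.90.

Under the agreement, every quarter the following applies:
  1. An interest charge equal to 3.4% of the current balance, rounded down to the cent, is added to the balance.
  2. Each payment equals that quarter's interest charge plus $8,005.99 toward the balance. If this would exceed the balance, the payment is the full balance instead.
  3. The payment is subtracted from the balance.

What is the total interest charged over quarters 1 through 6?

Quarter 1: $43,741.90 +$1,487.22 interest = $45,229.12; pay $9,493.21 → $35,735.91
Quarter 2: $35,735.91 +$1,215.02 interest = $36,950.93; pay $9,221.01 → $27,729.92
Quarter 3: $27,729.92 +$942.81 interest = $28,672.73; pay $8,948.80 → $19,723.93
Quarter 4: $19,723.93 +$670.61 interest = $20,394.54; pay $8,676.60 → $11,717.94
Quarter 5: $11,717.94 +$398.40 interest = $12,116.34; pay $8,404.39 → $3,711.95
Quarter 6: $3,711.95 +$126.20 interest = $3,838.15; pay $3,838.15 → $0.00
Total interest: $1,487.22 + $1,215.02 + $942.81 + $670.61 + $398.40 + $126.20 = $4,840.26

$4,840.26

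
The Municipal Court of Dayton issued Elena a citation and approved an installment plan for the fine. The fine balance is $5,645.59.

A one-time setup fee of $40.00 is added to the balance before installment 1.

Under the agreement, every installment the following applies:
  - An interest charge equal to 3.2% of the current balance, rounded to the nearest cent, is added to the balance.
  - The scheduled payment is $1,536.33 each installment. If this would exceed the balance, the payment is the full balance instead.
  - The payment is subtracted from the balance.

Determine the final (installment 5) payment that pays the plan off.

# | Opening | Interest | Payment | End bal
1 | $5,685.59 | $181.94 | $1,536.33 | $4,331.20
2 | $4,331.20 | $138.60 | $1,536.33 | $2,933.47
3 | $2,933.47 | $93.87 | $1,536.33 | $1,491.01
4 | $1,491.01 | $47.71 | $1,536.33 | $2.39
5 | $2.39 | $0.08 | $2.47 | $0.00

$2.47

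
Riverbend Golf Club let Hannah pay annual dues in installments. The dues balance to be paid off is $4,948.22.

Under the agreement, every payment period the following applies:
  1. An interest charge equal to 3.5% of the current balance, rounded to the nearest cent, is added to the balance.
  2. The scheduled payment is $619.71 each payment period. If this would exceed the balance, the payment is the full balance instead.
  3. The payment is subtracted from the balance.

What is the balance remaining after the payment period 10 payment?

# | Opening | Interest | Payment | End bal
1 | $4,948.22 | $173.19 | $619.71 | $4,501.70
2 | $4,501.70 | $157.56 | $619.71 | $4,039.55
3 | $4,039.55 | $141.38 | $619.71 | $3,561.22
4 | $3,561.22 | $124.64 | $619.71 | $3,066.15
5 | $3,066.15 | $107.32 | $619.71 | $2,553.76
6 | $2,553.76 | $89.38 | $619.71 | $2,023.43
7 | $2,023.43 | $70.82 | $619.71 | $1,474.54
8 | $1,474.54 | $51.61 | $619.71 | $906.44
9 | $906.44 | $31.73 | $619.71 | $318.46
10 | $318.46 | $11.15 | $329.61 | $0.00

$0.00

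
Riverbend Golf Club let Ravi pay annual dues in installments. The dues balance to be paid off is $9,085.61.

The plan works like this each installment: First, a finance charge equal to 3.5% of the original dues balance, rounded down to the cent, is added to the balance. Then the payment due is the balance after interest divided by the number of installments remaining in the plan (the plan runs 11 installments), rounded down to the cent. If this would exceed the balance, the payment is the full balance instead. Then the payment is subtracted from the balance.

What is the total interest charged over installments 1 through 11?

$3,497.89

Installment 1: opening $9,085.61; interest $317.99 → $9,403.60; payment $854.87; balance $8,548.73
Installment 2: opening $8,548.73; interest $317.99 → $8,866.72; payment $886.67; balance $7,980.05
Installment 3: opening $7,980.05; interest $317.99 → $8,298.04; payment $922.00; balance $7,376.04
Installment 4: opening $7,376.04; interest $317.99 → $7,694.03; payment $961.75; balance $6,732.28
Installment 5: opening $6,732.28; interest $317.99 → $7,050.27; payment $1,007.18; balance $6,043.09
Installment 6: opening $6,043.09; interest $317.99 → $6,361.08; payment $1,060.18; balance $5,300.90
Installment 7: opening $5,300.90; interest $317.99 → $5,618.89; payment $1,123.77; balance $4,495.12
Installment 8: opening $4,495.12; interest $317.99 → $4,813.11; payment $1,203.27; balance $3,609.84
Installment 9: opening $3,609.84; interest $317.99 → $3,927.83; payment $1,309.27; balance $2,618.56
Installment 10: opening $2,618.56; interest $317.99 → $2,936.55; payment $1,468.27; balance $1,468.28
Installment 11: opening $1,468.28; interest $317.99 → $1,786.27; payment $1,786.27; balance $0.00
Total interest: $317.99 + $317.99 + $317.99 + $317.99 + $317.99 + $317.99 + $317.99 + $317.99 + $317.99 + $317.99 + $317.99 = $3,497.89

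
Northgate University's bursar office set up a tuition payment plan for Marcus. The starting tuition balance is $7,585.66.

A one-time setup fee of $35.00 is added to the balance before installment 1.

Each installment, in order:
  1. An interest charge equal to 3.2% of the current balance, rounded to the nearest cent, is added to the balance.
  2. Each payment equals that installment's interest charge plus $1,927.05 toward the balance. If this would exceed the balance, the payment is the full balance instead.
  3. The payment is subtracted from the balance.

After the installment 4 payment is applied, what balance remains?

$0.00

Installment 1: $7,620.66 +$243.86 interest = $7,864.52; pay $2,170.91 → $5,693.61
Installment 2: $5,693.61 +$182.20 interest = $5,875.81; pay $2,109.25 → $3,766.56
Installment 3: $3,766.56 +$120.53 interest = $3,887.09; pay $2,047.58 → $1,839.51
Installment 4: $1,839.51 +$58.86 interest = $1,898.37; pay $1,898.37 → $0.00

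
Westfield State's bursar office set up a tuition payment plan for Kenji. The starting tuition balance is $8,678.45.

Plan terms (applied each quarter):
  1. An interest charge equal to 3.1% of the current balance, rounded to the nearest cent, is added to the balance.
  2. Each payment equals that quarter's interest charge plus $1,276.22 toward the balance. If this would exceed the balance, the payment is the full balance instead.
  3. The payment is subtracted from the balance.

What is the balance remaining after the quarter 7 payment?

$0.00

Quarter 1: opening $8,678.45; interest $269.03 → $8,947.48; payment $1,545.25; balance $7,402.23
Quarter 2: opening $7,402.23; interest $229.47 → $7,631.70; payment $1,505.69; balance $6,126.01
Quarter 3: opening $6,126.01; interest $189.91 → $6,315.92; payment $1,466.13; balance $4,849.79
Quarter 4: opening $4,849.79; interest $150.34 → $5,000.13; payment $1,426.56; balance $3,573.57
Quarter 5: opening $3,573.57; interest $110.78 → $3,684.35; payment $1,387.00; balance $2,297.35
Quarter 6: opening $2,297.35; interest $71.22 → $2,368.57; payment $1,347.44; balance $1,021.13
Quarter 7: opening $1,021.13; interest $31.66 → $1,052.79; payment $1,052.79; balance $0.00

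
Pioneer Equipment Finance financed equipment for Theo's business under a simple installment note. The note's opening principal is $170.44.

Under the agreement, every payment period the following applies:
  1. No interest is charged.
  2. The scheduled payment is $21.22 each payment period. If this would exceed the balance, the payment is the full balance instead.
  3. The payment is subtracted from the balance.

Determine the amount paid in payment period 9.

$0.68

Payment period 1: $170.44 − $21.22 → $149.22
Payment period 2: $149.22 − $21.22 → $128.00
Payment period 3: $128.00 − $21.22 → $106.78
Payment period 4: $106.78 − $21.22 → $85.56
Payment period 5: $85.56 − $21.22 → $64.34
Payment period 6: $64.34 − $21.22 → $43.12
Payment period 7: $43.12 − $21.22 → $21.90
Payment period 8: $21.90 − $21.22 → $0.68
Payment period 9: $0.68 − $0.68 → $0.00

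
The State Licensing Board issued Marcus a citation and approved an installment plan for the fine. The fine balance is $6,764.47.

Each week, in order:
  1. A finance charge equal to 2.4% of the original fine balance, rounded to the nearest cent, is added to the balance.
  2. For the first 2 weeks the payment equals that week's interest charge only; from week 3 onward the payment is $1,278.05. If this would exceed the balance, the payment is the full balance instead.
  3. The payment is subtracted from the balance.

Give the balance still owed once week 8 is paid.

$70.27

Week 1: $6,764.47 +$162.35 interest = $6,926.82; pay $162.35 → $6,764.47
Week 2: $6,764.47 +$162.35 interest = $6,926.82; pay $162.35 → $6,764.47
Week 3: $6,764.47 +$162.35 interest = $6,926.82; pay $1,278.05 → $5,648.77
Week 4: $5,648.77 +$162.35 interest = $5,811.12; pay $1,278.05 → $4,533.07
Week 5: $4,533.07 +$162.35 interest = $4,695.42; pay $1,278.05 → $3,417.37
Week 6: $3,417.37 +$162.35 interest = $3,579.72; pay $1,278.05 → $2,301.67
Week 7: $2,301.67 +$162.35 interest = $2,464.02; pay $1,278.05 → $1,185.97
Week 8: $1,185.97 +$162.35 interest = $1,348.32; pay $1,278.05 → $70.27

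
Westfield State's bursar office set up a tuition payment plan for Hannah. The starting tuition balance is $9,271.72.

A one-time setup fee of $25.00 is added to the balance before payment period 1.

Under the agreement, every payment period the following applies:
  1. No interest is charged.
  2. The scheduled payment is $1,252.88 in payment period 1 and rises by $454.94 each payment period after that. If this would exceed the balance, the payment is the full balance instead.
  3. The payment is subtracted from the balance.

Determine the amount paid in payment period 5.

$1,555.56

# | Opening | Payment | End bal
1 | $9,296.72 | $1,252.88 | $8,043.84
2 | $8,043.84 | $1,707.82 | $6,336.02
3 | $6,336.02 | $2,162.76 | $4,173.26
4 | $4,173.26 | $2,617.70 | $1,555.56
5 | $1,555.56 | $1,555.56 | $0.00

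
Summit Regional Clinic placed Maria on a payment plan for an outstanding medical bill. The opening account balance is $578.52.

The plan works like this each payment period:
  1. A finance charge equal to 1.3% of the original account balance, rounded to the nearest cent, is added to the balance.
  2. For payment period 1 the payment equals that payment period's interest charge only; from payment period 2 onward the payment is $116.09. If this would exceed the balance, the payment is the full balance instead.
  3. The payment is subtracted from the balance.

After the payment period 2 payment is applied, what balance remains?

Payment period 1: opening $578.52; interest $7.52 → $586.04; payment $7.52; balance $578.52
Payment period 2: opening $578.52; interest $7.52 → $586.04; payment $116.09; balance $469.95

$469.95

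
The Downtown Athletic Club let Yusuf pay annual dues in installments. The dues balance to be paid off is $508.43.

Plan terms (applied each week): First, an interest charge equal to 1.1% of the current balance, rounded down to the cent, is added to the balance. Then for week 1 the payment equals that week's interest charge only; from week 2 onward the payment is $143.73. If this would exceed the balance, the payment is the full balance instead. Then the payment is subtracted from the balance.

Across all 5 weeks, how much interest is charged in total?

Week 1: opening $508.43; interest $5.59 → $514.02; payment $5.59; balance $508.43
Week 2: opening $508.43; interest $5.59 → $514.02; payment $143.73; balance $370.29
Week 3: opening $370.29; interest $4.07 → $374.36; payment $143.73; balance $230.63
Week 4: opening $230.63; interest $2.53 → $233.16; payment $143.73; balance $89.43
Week 5: opening $89.43; interest $0.98 → $90.41; payment $90.41; balance $0.00
Total interest: $5.59 + $5.59 + $4.07 + $2.53 + $0.98 = $18.76

$18.76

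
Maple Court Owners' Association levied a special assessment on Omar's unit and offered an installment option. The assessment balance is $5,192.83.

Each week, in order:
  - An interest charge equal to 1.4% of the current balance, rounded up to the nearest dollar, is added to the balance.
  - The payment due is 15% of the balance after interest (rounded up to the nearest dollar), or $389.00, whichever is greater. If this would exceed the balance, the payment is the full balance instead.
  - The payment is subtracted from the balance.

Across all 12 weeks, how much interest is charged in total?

$418.00

Week 1: opening $5,192.83; interest $73.00 → $5,265.83; payment $790.00; balance $4,475.83
Week 2: opening $4,475.83; interest $63.00 → $4,538.83; payment $681.00; balance $3,857.83
Week 3: opening $3,857.83; interest $55.00 → $3,912.83; payment $587.00; balance $3,325.83
Week 4: opening $3,325.83; interest $47.00 → $3,372.83; payment $506.00; balance $2,866.83
Week 5: opening $2,866.83; interest $41.00 → $2,907.83; payment $437.00; balance $2,470.83
Week 6: opening $2,470.83; interest $35.00 → $2,505.83; payment $389.00; balance $2,116.83
Week 7: opening $2,116.83; interest $30.00 → $2,146.83; payment $389.00; balance $1,757.83
Week 8: opening $1,757.83; interest $25.00 → $1,782.83; payment $389.00; balance $1,393.83
Week 9: opening $1,393.83; interest $20.00 → $1,413.83; payment $389.00; balance $1,024.83
Week 10: opening $1,024.83; interest $15.00 → $1,039.83; payment $389.00; balance $650.83
Week 11: opening $650.83; interest $10.00 → $660.83; payment $389.00; balance $271.83
Week 12: opening $271.83; interest $4.00 → $275.83; payment $275.83; balance $0.00
Total interest: $73.00 + $63.00 + $55.00 + $47.00 + $41.00 + $35.00 + $30.00 + $25.00 + $20.00 + $15.00 + $10.00 + $4.00 = $418.00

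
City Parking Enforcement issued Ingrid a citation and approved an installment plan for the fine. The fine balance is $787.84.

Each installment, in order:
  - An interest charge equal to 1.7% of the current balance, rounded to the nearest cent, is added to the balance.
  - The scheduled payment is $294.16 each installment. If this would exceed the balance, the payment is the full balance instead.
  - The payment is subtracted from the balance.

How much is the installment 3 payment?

$225.30

# | Opening | Interest | Payment | End bal
1 | $787.84 | $13.39 | $294.16 | $507.07
2 | $507.07 | $8.62 | $294.16 | $221.53
3 | $221.53 | $3.77 | $225.30 | $0.00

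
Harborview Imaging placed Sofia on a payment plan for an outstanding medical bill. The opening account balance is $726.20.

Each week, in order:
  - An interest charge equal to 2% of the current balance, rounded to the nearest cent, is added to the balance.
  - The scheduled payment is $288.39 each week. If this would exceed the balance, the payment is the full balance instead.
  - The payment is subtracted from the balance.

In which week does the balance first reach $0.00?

Week 1: $726.20 +$14.52 interest = $740.72; pay $288.39 → $452.33
Week 2: $452.33 +$9.05 interest = $461.38; pay $288.39 → $172.99
Week 3: $172.99 +$3.46 interest = $176.45; pay $176.45 → $0.00
Balance reaches $0.00 in week 3.

3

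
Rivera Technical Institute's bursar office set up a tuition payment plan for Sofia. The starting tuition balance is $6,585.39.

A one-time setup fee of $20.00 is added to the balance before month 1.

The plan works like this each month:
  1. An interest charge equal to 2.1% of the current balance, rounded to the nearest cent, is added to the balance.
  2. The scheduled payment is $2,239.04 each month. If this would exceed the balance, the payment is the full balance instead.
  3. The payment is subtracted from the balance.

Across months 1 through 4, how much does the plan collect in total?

Month 1: opening $6,605.39; interest $138.71 → $6,744.10; payment $2,239.04; balance $4,505.06
Month 2: opening $4,505.06; interest $94.61 → $4,599.67; payment $2,239.04; balance $2,360.63
Month 3: opening $2,360.63; interest $49.57 → $2,410.20; payment $2,239.04; balance $171.16
Month 4: opening $171.16; interest $3.59 → $174.75; payment $174.75; balance $0.00
Total paid: $6,891.87

$6,891.87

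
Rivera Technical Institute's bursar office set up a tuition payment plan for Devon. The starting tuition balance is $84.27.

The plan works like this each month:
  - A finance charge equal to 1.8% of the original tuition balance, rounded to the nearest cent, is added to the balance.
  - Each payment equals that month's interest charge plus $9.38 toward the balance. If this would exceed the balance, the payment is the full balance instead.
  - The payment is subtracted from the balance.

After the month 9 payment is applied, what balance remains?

# | Opening | Interest | Payment | End bal
1 | $84.27 | $1.52 | $10.90 | $74.89
2 | $74.89 | $1.52 | $10.90 | $65.51
3 | $65.51 | $1.52 | $10.90 | $56.13
4 | $56.13 | $1.52 | $10.90 | $46.75
5 | $46.75 | $1.52 | $10.90 | $37.37
6 | $37.37 | $1.52 | $10.90 | $27.99
7 | $27.99 | $1.52 | $10.90 | $18.61
8 | $18.61 | $1.52 | $10.90 | $9.23
9 | $9.23 | $1.52 | $10.75 | $0.00

$0.00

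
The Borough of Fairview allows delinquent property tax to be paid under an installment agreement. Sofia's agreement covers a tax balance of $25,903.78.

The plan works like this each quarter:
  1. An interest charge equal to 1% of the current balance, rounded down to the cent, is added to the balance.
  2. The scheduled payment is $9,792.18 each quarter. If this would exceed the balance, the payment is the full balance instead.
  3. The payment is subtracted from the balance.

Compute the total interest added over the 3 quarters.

Quarter 1: $25,903.78 +$259.03 interest = $26,162.81; pay $9,792.18 → $16,370.63
Quarter 2: $16,370.63 +$163.70 interest = $16,534.33; pay $9,792.18 → $6,742.15
Quarter 3: $6,742.15 +$67.42 interest = $6,809.57; pay $6,809.57 → $0.00
Total interest: $259.03 + $163.70 + $67.42 = $490.15

$490.15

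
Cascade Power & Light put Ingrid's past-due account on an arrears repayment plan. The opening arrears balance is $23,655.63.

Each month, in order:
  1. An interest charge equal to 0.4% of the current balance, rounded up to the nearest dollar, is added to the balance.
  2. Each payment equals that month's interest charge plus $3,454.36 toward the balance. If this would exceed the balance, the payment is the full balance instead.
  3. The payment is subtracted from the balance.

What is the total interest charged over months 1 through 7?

$375.00

# | Opening | Interest | Payment | End bal
1 | $23,655.63 | $95.00 | $3,549.36 | $20,201.27
2 | $20,201.27 | $81.00 | $3,535.36 | $16,746.91
3 | $16,746.91 | $67.00 | $3,521.36 | $13,292.55
4 | $13,292.55 | $54.00 | $3,508.36 | $9,838.19
5 | $9,838.19 | $40.00 | $3,494.36 | $6,383.83
6 | $6,383.83 | $26.00 | $3,480.36 | $2,929.47
7 | $2,929.47 | $12.00 | $2,941.47 | $0.00
Total interest: $95.00 + $81.00 + $67.00 + $54.00 + $40.00 + $26.00 + $12.00 = $375.00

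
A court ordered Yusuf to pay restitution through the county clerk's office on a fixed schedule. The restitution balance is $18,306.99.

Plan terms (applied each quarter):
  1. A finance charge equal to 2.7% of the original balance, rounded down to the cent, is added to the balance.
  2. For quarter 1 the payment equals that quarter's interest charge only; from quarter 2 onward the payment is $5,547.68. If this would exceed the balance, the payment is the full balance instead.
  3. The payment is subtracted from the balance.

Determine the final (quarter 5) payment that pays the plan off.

$3,641.07

Quarter 1: opening $18,306.99; interest $494.28 → $18,801.27; payment $494.28; balance $18,306.99
Quarter 2: opening $18,306.99; interest $494.28 → $18,801.27; payment $5,547.68; balance $13,253.59
Quarter 3: opening $13,253.59; interest $494.28 → $13,747.87; payment $5,547.68; balance $8,200.19
Quarter 4: opening $8,200.19; interest $494.28 → $8,694.47; payment $5,547.68; balance $3,146.79
Quarter 5: opening $3,146.79; interest $494.28 → $3,641.07; payment $3,641.07; balance $0.00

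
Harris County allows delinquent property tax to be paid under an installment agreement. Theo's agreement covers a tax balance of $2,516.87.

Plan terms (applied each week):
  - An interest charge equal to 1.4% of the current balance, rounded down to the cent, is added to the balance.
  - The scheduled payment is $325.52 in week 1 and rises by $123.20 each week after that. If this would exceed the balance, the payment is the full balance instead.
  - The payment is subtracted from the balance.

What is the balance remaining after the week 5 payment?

Week 1: opening $2,516.87; interest $35.23 → $2,552.10; payment $325.52; balance $2,226.58
Week 2: opening $2,226.58; interest $31.17 → $2,257.75; payment $448.72; balance $1,809.03
Week 3: opening $1,809.03; interest $25.32 → $1,834.35; payment $571.92; balance $1,262.43
Week 4: opening $1,262.43; interest $17.67 → $1,280.10; payment $695.12; balance $584.98
Week 5: opening $584.98; interest $8.18 → $593.16; payment $593.16; balance $0.00

$0.00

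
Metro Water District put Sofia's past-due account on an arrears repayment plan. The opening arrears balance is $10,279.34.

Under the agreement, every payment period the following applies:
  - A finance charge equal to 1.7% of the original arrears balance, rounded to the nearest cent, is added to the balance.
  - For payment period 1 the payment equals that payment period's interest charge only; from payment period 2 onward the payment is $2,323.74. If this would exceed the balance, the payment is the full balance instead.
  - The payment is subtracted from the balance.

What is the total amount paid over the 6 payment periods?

Payment period 1: opening $10,279.34; interest $174.75 → $10,454.09; payment $174.75; balance $10,279.34
Payment period 2: opening $10,279.34; interest $174.75 → $10,454.09; payment $2,323.74; balance $8,130.35
Payment period 3: opening $8,130.35; interest $174.75 → $8,305.10; payment $2,323.74; balance $5,981.36
Payment period 4: opening $5,981.36; interest $174.75 → $6,156.11; payment $2,323.74; balance $3,832.37
Payment period 5: opening $3,832.37; interest $174.75 → $4,007.12; payment $2,323.74; balance $1,683.38
Payment period 6: opening $1,683.38; interest $174.75 → $1,858.13; payment $1,858.13; balance $0.00
Total paid: $11,327.84

$11,327.84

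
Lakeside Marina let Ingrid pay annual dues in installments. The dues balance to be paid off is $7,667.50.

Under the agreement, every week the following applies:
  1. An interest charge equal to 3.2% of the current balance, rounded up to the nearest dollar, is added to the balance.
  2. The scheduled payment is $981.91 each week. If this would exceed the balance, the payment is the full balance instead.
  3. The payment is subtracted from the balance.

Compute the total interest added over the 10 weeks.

Week 1: opening $7,667.50; interest $246.00 → $7,913.50; payment $981.91; balance $6,931.59
Week 2: opening $6,931.59; interest $222.00 → $7,153.59; payment $981.91; balance $6,171.68
Week 3: opening $6,171.68; interest $198.00 → $6,369.68; payment $981.91; balance $5,387.77
Week 4: opening $5,387.77; interest $173.00 → $5,560.77; payment $981.91; balance $4,578.86
Week 5: opening $4,578.86; interest $147.00 → $4,725.86; payment $981.91; balance $3,743.95
Week 6: opening $3,743.95; interest $120.00 → $3,863.95; payment $981.91; balance $2,882.04
Week 7: opening $2,882.04; interest $93.00 → $2,975.04; payment $981.91; balance $1,993.13
Week 8: opening $1,993.13; interest $64.00 → $2,057.13; payment $981.91; balance $1,075.22
Week 9: opening $1,075.22; interest $35.00 → $1,110.22; payment $981.91; balance $128.31
Week 10: opening $128.31; interest $5.00 → $133.31; payment $133.31; balance $0.00
Total interest: $246.00 + $222.00 + $198.00 + $173.00 + $147.00 + $120.00 + $93.00 + $64.00 + $35.00 + $5.00 = $1,303.00

$1,303.00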